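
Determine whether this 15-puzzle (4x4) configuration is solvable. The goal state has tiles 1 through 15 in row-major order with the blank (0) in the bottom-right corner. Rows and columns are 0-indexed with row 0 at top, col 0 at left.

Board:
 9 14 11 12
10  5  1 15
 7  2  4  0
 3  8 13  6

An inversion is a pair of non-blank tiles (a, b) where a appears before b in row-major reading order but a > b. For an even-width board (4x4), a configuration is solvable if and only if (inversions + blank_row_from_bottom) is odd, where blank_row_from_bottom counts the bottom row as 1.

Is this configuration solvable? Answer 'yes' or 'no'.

Answer: no

Derivation:
Inversions: 64
Blank is in row 2 (0-indexed from top), which is row 2 counting from the bottom (bottom = 1).
64 + 2 = 66, which is even, so the puzzle is not solvable.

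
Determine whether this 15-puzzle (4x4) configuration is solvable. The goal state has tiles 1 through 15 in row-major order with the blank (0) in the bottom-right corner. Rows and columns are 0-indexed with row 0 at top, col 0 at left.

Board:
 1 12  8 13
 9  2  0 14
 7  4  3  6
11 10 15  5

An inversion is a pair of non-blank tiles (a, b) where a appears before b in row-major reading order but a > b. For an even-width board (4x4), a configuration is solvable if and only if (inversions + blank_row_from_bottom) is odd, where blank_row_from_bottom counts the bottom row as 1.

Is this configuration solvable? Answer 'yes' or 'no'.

Answer: yes

Derivation:
Inversions: 48
Blank is in row 1 (0-indexed from top), which is row 3 counting from the bottom (bottom = 1).
48 + 3 = 51, which is odd, so the puzzle is solvable.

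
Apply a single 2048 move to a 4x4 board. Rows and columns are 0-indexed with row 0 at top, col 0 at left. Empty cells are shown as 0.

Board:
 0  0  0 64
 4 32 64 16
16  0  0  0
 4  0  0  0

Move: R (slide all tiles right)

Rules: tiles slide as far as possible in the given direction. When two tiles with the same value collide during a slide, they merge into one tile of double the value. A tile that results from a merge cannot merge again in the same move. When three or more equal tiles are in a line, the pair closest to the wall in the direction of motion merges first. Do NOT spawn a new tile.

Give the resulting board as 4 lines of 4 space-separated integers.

Slide right:
row 0: [0, 0, 0, 64] -> [0, 0, 0, 64]
row 1: [4, 32, 64, 16] -> [4, 32, 64, 16]
row 2: [16, 0, 0, 0] -> [0, 0, 0, 16]
row 3: [4, 0, 0, 0] -> [0, 0, 0, 4]

Answer:  0  0  0 64
 4 32 64 16
 0  0  0 16
 0  0  0  4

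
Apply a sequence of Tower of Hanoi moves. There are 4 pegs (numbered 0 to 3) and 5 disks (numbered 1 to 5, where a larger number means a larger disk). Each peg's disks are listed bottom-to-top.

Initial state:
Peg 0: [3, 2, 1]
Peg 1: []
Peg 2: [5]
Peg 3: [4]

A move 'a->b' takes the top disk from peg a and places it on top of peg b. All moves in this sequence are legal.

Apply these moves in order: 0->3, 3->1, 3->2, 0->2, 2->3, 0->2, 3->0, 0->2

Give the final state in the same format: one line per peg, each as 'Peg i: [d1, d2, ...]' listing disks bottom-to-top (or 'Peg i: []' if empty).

After move 1 (0->3):
Peg 0: [3, 2]
Peg 1: []
Peg 2: [5]
Peg 3: [4, 1]

After move 2 (3->1):
Peg 0: [3, 2]
Peg 1: [1]
Peg 2: [5]
Peg 3: [4]

After move 3 (3->2):
Peg 0: [3, 2]
Peg 1: [1]
Peg 2: [5, 4]
Peg 3: []

After move 4 (0->2):
Peg 0: [3]
Peg 1: [1]
Peg 2: [5, 4, 2]
Peg 3: []

After move 5 (2->3):
Peg 0: [3]
Peg 1: [1]
Peg 2: [5, 4]
Peg 3: [2]

After move 6 (0->2):
Peg 0: []
Peg 1: [1]
Peg 2: [5, 4, 3]
Peg 3: [2]

After move 7 (3->0):
Peg 0: [2]
Peg 1: [1]
Peg 2: [5, 4, 3]
Peg 3: []

After move 8 (0->2):
Peg 0: []
Peg 1: [1]
Peg 2: [5, 4, 3, 2]
Peg 3: []

Answer: Peg 0: []
Peg 1: [1]
Peg 2: [5, 4, 3, 2]
Peg 3: []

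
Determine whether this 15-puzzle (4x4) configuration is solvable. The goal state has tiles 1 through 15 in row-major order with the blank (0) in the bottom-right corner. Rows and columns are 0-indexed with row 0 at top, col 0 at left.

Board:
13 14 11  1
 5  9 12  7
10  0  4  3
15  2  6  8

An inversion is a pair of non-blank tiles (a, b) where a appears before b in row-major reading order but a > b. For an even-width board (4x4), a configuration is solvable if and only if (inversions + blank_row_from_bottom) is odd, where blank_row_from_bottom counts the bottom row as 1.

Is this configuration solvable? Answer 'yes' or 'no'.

Answer: yes

Derivation:
Inversions: 65
Blank is in row 2 (0-indexed from top), which is row 2 counting from the bottom (bottom = 1).
65 + 2 = 67, which is odd, so the puzzle is solvable.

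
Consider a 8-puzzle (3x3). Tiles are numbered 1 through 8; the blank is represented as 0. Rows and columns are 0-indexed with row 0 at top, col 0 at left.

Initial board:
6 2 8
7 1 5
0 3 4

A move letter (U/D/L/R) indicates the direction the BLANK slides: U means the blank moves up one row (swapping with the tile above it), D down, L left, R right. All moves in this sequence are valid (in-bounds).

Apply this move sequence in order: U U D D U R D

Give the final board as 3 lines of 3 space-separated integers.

Answer: 6 2 8
1 3 5
7 0 4

Derivation:
After move 1 (U):
6 2 8
0 1 5
7 3 4

After move 2 (U):
0 2 8
6 1 5
7 3 4

After move 3 (D):
6 2 8
0 1 5
7 3 4

After move 4 (D):
6 2 8
7 1 5
0 3 4

After move 5 (U):
6 2 8
0 1 5
7 3 4

After move 6 (R):
6 2 8
1 0 5
7 3 4

After move 7 (D):
6 2 8
1 3 5
7 0 4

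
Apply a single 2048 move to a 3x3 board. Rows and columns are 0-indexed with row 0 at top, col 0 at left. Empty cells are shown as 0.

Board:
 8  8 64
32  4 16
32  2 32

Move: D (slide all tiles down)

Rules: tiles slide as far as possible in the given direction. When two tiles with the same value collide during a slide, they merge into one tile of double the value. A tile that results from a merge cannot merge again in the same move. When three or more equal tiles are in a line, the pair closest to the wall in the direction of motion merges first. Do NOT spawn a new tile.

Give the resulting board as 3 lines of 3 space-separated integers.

Answer:  0  8 64
 8  4 16
64  2 32

Derivation:
Slide down:
col 0: [8, 32, 32] -> [0, 8, 64]
col 1: [8, 4, 2] -> [8, 4, 2]
col 2: [64, 16, 32] -> [64, 16, 32]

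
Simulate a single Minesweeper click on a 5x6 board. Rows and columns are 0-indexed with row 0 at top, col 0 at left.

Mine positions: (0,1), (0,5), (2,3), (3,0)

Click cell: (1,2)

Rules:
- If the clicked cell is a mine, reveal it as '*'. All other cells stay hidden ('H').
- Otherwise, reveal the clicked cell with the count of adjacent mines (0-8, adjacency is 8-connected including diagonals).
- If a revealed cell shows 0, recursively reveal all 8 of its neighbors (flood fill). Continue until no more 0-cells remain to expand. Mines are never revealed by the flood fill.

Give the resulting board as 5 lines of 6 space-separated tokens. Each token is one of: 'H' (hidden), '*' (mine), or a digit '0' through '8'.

H H H H H H
H H 2 H H H
H H H H H H
H H H H H H
H H H H H H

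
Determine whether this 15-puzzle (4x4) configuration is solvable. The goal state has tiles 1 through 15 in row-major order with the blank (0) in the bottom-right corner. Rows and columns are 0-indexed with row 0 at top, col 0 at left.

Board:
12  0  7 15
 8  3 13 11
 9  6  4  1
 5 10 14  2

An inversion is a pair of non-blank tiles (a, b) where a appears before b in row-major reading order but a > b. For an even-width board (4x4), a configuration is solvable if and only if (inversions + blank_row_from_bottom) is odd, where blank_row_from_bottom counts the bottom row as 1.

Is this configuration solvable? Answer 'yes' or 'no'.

Inversions: 66
Blank is in row 0 (0-indexed from top), which is row 4 counting from the bottom (bottom = 1).
66 + 4 = 70, which is even, so the puzzle is not solvable.

Answer: no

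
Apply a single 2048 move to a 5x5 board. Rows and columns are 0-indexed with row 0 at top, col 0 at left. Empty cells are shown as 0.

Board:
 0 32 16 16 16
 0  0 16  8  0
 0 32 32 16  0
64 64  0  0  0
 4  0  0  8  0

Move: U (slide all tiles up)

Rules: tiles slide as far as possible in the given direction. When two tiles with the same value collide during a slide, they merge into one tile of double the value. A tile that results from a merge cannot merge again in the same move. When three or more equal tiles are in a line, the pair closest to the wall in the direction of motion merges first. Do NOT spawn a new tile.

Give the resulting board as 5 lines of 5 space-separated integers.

Slide up:
col 0: [0, 0, 0, 64, 4] -> [64, 4, 0, 0, 0]
col 1: [32, 0, 32, 64, 0] -> [64, 64, 0, 0, 0]
col 2: [16, 16, 32, 0, 0] -> [32, 32, 0, 0, 0]
col 3: [16, 8, 16, 0, 8] -> [16, 8, 16, 8, 0]
col 4: [16, 0, 0, 0, 0] -> [16, 0, 0, 0, 0]

Answer: 64 64 32 16 16
 4 64 32  8  0
 0  0  0 16  0
 0  0  0  8  0
 0  0  0  0  0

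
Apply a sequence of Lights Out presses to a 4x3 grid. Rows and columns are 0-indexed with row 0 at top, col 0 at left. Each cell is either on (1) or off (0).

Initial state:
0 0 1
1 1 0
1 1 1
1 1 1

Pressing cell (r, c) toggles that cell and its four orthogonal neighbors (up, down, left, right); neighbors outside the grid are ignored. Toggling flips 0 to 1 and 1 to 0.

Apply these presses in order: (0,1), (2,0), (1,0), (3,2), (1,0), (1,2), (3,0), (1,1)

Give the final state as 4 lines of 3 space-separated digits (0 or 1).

Answer: 1 0 1
1 0 0
1 1 1
1 1 0

Derivation:
After press 1 at (0,1):
1 1 0
1 0 0
1 1 1
1 1 1

After press 2 at (2,0):
1 1 0
0 0 0
0 0 1
0 1 1

After press 3 at (1,0):
0 1 0
1 1 0
1 0 1
0 1 1

After press 4 at (3,2):
0 1 0
1 1 0
1 0 0
0 0 0

After press 5 at (1,0):
1 1 0
0 0 0
0 0 0
0 0 0

After press 6 at (1,2):
1 1 1
0 1 1
0 0 1
0 0 0

After press 7 at (3,0):
1 1 1
0 1 1
1 0 1
1 1 0

After press 8 at (1,1):
1 0 1
1 0 0
1 1 1
1 1 0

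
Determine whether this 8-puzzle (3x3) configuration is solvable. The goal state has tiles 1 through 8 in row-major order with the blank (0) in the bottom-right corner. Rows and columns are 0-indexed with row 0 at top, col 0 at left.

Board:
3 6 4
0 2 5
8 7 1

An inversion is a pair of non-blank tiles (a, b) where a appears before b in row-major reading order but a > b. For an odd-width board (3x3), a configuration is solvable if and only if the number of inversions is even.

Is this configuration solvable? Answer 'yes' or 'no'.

Answer: no

Derivation:
Inversions (pairs i<j in row-major order where tile[i] > tile[j] > 0): 13
13 is odd, so the puzzle is not solvable.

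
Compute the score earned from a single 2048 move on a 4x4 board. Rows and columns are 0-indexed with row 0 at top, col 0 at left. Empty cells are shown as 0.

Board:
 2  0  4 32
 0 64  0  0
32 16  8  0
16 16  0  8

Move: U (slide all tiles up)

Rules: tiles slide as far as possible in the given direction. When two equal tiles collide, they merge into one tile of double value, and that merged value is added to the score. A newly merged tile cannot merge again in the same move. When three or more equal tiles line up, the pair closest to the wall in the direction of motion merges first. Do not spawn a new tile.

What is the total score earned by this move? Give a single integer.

Slide up:
col 0: [2, 0, 32, 16] -> [2, 32, 16, 0]  score +0 (running 0)
col 1: [0, 64, 16, 16] -> [64, 32, 0, 0]  score +32 (running 32)
col 2: [4, 0, 8, 0] -> [4, 8, 0, 0]  score +0 (running 32)
col 3: [32, 0, 0, 8] -> [32, 8, 0, 0]  score +0 (running 32)
Board after move:
 2 64  4 32
32 32  8  8
16  0  0  0
 0  0  0  0

Answer: 32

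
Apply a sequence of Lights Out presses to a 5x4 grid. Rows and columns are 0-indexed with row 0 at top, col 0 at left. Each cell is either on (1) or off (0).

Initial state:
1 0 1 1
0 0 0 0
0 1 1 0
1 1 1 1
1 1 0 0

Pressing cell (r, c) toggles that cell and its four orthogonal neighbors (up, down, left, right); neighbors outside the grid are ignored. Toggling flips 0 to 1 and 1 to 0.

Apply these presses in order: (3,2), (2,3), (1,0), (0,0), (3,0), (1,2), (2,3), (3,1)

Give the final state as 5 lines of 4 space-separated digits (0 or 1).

Answer: 1 1 0 1
0 0 1 1
0 0 1 0
1 0 1 0
0 0 1 0

Derivation:
After press 1 at (3,2):
1 0 1 1
0 0 0 0
0 1 0 0
1 0 0 0
1 1 1 0

After press 2 at (2,3):
1 0 1 1
0 0 0 1
0 1 1 1
1 0 0 1
1 1 1 0

After press 3 at (1,0):
0 0 1 1
1 1 0 1
1 1 1 1
1 0 0 1
1 1 1 0

After press 4 at (0,0):
1 1 1 1
0 1 0 1
1 1 1 1
1 0 0 1
1 1 1 0

After press 5 at (3,0):
1 1 1 1
0 1 0 1
0 1 1 1
0 1 0 1
0 1 1 0

After press 6 at (1,2):
1 1 0 1
0 0 1 0
0 1 0 1
0 1 0 1
0 1 1 0

After press 7 at (2,3):
1 1 0 1
0 0 1 1
0 1 1 0
0 1 0 0
0 1 1 0

After press 8 at (3,1):
1 1 0 1
0 0 1 1
0 0 1 0
1 0 1 0
0 0 1 0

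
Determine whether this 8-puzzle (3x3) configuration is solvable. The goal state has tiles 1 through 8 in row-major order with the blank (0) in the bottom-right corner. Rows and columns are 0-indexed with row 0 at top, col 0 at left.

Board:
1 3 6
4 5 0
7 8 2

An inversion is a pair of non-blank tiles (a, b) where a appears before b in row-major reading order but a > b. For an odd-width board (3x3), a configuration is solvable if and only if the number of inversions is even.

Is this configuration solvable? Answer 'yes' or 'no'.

Answer: yes

Derivation:
Inversions (pairs i<j in row-major order where tile[i] > tile[j] > 0): 8
8 is even, so the puzzle is solvable.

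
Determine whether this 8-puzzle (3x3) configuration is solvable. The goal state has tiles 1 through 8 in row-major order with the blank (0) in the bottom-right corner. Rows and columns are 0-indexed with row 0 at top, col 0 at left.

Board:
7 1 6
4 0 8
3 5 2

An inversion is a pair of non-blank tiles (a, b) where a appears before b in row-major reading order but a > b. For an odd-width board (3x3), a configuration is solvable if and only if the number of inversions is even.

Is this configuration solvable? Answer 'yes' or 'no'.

Inversions (pairs i<j in row-major order where tile[i] > tile[j] > 0): 17
17 is odd, so the puzzle is not solvable.

Answer: no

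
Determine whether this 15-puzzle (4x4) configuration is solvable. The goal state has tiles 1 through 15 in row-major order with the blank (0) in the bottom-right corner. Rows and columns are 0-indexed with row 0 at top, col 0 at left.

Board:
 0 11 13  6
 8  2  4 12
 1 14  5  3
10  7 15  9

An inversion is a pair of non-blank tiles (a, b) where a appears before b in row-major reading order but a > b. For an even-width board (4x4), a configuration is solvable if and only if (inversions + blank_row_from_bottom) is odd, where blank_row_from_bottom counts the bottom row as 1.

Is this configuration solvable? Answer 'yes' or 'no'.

Answer: no

Derivation:
Inversions: 50
Blank is in row 0 (0-indexed from top), which is row 4 counting from the bottom (bottom = 1).
50 + 4 = 54, which is even, so the puzzle is not solvable.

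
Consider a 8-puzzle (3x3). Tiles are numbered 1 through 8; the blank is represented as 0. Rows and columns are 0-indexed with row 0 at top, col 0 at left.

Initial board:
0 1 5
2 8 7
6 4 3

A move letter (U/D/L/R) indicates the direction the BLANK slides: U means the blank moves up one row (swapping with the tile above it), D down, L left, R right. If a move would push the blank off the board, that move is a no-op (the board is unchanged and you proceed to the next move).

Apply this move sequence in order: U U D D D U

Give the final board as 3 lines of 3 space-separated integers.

Answer: 2 1 5
0 8 7
6 4 3

Derivation:
After move 1 (U):
0 1 5
2 8 7
6 4 3

After move 2 (U):
0 1 5
2 8 7
6 4 3

After move 3 (D):
2 1 5
0 8 7
6 4 3

After move 4 (D):
2 1 5
6 8 7
0 4 3

After move 5 (D):
2 1 5
6 8 7
0 4 3

After move 6 (U):
2 1 5
0 8 7
6 4 3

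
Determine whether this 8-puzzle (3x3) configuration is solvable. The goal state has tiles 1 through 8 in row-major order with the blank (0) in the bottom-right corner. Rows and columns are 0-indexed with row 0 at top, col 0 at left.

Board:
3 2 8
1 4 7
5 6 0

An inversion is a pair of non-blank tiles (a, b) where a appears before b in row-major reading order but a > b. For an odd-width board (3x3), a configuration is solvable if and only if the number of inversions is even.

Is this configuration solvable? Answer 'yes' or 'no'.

Answer: yes

Derivation:
Inversions (pairs i<j in row-major order where tile[i] > tile[j] > 0): 10
10 is even, so the puzzle is solvable.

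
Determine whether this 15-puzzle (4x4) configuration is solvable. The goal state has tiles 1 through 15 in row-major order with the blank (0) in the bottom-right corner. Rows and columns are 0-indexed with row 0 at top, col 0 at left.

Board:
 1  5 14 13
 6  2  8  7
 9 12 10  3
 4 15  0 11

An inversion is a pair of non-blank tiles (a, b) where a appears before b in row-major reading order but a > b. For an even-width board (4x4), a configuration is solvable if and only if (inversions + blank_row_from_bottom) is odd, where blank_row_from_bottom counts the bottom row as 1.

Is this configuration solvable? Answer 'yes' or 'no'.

Inversions: 41
Blank is in row 3 (0-indexed from top), which is row 1 counting from the bottom (bottom = 1).
41 + 1 = 42, which is even, so the puzzle is not solvable.

Answer: no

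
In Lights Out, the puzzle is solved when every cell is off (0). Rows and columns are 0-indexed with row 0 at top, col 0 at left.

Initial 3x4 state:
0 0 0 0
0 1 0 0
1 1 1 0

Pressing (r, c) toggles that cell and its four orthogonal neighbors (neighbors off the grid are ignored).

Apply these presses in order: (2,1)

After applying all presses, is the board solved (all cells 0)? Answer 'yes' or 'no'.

Answer: yes

Derivation:
After press 1 at (2,1):
0 0 0 0
0 0 0 0
0 0 0 0

Lights still on: 0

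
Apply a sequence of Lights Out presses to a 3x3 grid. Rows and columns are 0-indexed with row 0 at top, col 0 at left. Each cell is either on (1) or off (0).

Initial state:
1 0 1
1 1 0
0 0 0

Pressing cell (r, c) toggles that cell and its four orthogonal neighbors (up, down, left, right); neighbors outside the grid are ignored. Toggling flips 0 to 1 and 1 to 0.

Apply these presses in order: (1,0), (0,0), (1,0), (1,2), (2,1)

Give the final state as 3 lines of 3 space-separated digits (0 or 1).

After press 1 at (1,0):
0 0 1
0 0 0
1 0 0

After press 2 at (0,0):
1 1 1
1 0 0
1 0 0

After press 3 at (1,0):
0 1 1
0 1 0
0 0 0

After press 4 at (1,2):
0 1 0
0 0 1
0 0 1

After press 5 at (2,1):
0 1 0
0 1 1
1 1 0

Answer: 0 1 0
0 1 1
1 1 0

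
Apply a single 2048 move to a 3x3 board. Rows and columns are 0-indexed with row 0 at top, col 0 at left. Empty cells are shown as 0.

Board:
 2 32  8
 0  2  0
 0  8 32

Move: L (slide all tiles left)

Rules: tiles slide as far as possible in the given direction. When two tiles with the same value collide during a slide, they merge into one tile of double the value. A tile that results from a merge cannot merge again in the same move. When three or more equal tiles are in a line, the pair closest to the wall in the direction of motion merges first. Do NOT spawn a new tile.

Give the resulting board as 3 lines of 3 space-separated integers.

Answer:  2 32  8
 2  0  0
 8 32  0

Derivation:
Slide left:
row 0: [2, 32, 8] -> [2, 32, 8]
row 1: [0, 2, 0] -> [2, 0, 0]
row 2: [0, 8, 32] -> [8, 32, 0]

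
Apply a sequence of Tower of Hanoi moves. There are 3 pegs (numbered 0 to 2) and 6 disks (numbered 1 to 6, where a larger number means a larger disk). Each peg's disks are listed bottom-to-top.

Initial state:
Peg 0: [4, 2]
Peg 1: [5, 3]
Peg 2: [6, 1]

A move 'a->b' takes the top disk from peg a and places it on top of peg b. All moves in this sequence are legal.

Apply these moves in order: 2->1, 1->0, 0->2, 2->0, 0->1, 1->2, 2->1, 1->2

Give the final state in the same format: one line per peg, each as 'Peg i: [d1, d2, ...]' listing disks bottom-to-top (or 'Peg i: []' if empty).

After move 1 (2->1):
Peg 0: [4, 2]
Peg 1: [5, 3, 1]
Peg 2: [6]

After move 2 (1->0):
Peg 0: [4, 2, 1]
Peg 1: [5, 3]
Peg 2: [6]

After move 3 (0->2):
Peg 0: [4, 2]
Peg 1: [5, 3]
Peg 2: [6, 1]

After move 4 (2->0):
Peg 0: [4, 2, 1]
Peg 1: [5, 3]
Peg 2: [6]

After move 5 (0->1):
Peg 0: [4, 2]
Peg 1: [5, 3, 1]
Peg 2: [6]

After move 6 (1->2):
Peg 0: [4, 2]
Peg 1: [5, 3]
Peg 2: [6, 1]

After move 7 (2->1):
Peg 0: [4, 2]
Peg 1: [5, 3, 1]
Peg 2: [6]

After move 8 (1->2):
Peg 0: [4, 2]
Peg 1: [5, 3]
Peg 2: [6, 1]

Answer: Peg 0: [4, 2]
Peg 1: [5, 3]
Peg 2: [6, 1]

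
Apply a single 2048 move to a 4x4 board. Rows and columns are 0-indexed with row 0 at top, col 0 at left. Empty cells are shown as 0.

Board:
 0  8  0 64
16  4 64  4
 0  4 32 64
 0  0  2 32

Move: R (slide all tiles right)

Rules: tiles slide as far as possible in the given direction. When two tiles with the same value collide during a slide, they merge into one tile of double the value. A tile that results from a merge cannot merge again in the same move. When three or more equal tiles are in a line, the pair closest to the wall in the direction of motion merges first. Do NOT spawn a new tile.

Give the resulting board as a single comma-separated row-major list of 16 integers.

Slide right:
row 0: [0, 8, 0, 64] -> [0, 0, 8, 64]
row 1: [16, 4, 64, 4] -> [16, 4, 64, 4]
row 2: [0, 4, 32, 64] -> [0, 4, 32, 64]
row 3: [0, 0, 2, 32] -> [0, 0, 2, 32]

Answer: 0, 0, 8, 64, 16, 4, 64, 4, 0, 4, 32, 64, 0, 0, 2, 32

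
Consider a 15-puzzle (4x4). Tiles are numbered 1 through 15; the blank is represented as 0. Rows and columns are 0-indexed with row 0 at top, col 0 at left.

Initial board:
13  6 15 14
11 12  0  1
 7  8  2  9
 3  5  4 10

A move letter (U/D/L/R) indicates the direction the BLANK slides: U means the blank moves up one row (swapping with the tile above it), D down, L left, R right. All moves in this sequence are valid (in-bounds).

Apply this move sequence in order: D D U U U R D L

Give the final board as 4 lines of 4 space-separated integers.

Answer: 13  6 14  1
11 12  0 15
 7  8  2  9
 3  5  4 10

Derivation:
After move 1 (D):
13  6 15 14
11 12  2  1
 7  8  0  9
 3  5  4 10

After move 2 (D):
13  6 15 14
11 12  2  1
 7  8  4  9
 3  5  0 10

After move 3 (U):
13  6 15 14
11 12  2  1
 7  8  0  9
 3  5  4 10

After move 4 (U):
13  6 15 14
11 12  0  1
 7  8  2  9
 3  5  4 10

After move 5 (U):
13  6  0 14
11 12 15  1
 7  8  2  9
 3  5  4 10

After move 6 (R):
13  6 14  0
11 12 15  1
 7  8  2  9
 3  5  4 10

After move 7 (D):
13  6 14  1
11 12 15  0
 7  8  2  9
 3  5  4 10

After move 8 (L):
13  6 14  1
11 12  0 15
 7  8  2  9
 3  5  4 10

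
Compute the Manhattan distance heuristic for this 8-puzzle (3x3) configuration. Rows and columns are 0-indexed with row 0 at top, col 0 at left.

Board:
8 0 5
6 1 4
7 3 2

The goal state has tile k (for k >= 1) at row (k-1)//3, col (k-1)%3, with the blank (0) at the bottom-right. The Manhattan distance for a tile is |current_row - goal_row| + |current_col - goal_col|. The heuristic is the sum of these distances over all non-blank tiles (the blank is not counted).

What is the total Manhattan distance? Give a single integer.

Answer: 17

Derivation:
Tile 8: (0,0)->(2,1) = 3
Tile 5: (0,2)->(1,1) = 2
Tile 6: (1,0)->(1,2) = 2
Tile 1: (1,1)->(0,0) = 2
Tile 4: (1,2)->(1,0) = 2
Tile 7: (2,0)->(2,0) = 0
Tile 3: (2,1)->(0,2) = 3
Tile 2: (2,2)->(0,1) = 3
Sum: 3 + 2 + 2 + 2 + 2 + 0 + 3 + 3 = 17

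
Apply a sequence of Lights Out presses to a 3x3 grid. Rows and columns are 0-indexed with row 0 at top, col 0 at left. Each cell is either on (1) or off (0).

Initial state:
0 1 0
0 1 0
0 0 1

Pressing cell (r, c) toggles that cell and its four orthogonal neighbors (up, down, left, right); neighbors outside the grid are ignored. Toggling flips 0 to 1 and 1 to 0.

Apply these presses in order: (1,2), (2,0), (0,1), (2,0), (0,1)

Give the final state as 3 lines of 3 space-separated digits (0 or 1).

After press 1 at (1,2):
0 1 1
0 0 1
0 0 0

After press 2 at (2,0):
0 1 1
1 0 1
1 1 0

After press 3 at (0,1):
1 0 0
1 1 1
1 1 0

After press 4 at (2,0):
1 0 0
0 1 1
0 0 0

After press 5 at (0,1):
0 1 1
0 0 1
0 0 0

Answer: 0 1 1
0 0 1
0 0 0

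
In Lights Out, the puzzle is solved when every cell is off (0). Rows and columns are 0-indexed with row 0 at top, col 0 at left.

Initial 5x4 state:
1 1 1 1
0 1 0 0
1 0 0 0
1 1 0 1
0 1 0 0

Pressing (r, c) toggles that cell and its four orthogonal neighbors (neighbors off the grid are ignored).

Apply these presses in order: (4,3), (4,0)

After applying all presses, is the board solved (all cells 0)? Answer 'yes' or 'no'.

After press 1 at (4,3):
1 1 1 1
0 1 0 0
1 0 0 0
1 1 0 0
0 1 1 1

After press 2 at (4,0):
1 1 1 1
0 1 0 0
1 0 0 0
0 1 0 0
1 0 1 1

Lights still on: 10

Answer: no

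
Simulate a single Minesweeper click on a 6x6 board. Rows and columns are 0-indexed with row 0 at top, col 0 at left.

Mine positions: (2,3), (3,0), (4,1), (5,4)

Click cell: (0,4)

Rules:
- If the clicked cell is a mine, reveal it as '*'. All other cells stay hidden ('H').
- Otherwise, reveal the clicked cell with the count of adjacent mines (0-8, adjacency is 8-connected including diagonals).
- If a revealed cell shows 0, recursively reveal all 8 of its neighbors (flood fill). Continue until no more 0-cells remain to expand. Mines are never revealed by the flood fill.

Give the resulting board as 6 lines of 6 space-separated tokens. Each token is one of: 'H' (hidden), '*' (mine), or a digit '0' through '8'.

0 0 0 0 0 0
0 0 1 1 1 0
1 1 1 H 1 0
H H H H 1 0
H H H H 1 1
H H H H H H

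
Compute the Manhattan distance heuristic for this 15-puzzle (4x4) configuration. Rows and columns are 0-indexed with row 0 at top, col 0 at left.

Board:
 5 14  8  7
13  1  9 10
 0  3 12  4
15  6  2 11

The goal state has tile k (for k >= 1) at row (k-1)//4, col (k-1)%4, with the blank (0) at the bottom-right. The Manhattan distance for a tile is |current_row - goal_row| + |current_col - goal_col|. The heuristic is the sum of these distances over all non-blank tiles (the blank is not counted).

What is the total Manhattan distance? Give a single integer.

Answer: 34

Derivation:
Tile 5: (0,0)->(1,0) = 1
Tile 14: (0,1)->(3,1) = 3
Tile 8: (0,2)->(1,3) = 2
Tile 7: (0,3)->(1,2) = 2
Tile 13: (1,0)->(3,0) = 2
Tile 1: (1,1)->(0,0) = 2
Tile 9: (1,2)->(2,0) = 3
Tile 10: (1,3)->(2,1) = 3
Tile 3: (2,1)->(0,2) = 3
Tile 12: (2,2)->(2,3) = 1
Tile 4: (2,3)->(0,3) = 2
Tile 15: (3,0)->(3,2) = 2
Tile 6: (3,1)->(1,1) = 2
Tile 2: (3,2)->(0,1) = 4
Tile 11: (3,3)->(2,2) = 2
Sum: 1 + 3 + 2 + 2 + 2 + 2 + 3 + 3 + 3 + 1 + 2 + 2 + 2 + 4 + 2 = 34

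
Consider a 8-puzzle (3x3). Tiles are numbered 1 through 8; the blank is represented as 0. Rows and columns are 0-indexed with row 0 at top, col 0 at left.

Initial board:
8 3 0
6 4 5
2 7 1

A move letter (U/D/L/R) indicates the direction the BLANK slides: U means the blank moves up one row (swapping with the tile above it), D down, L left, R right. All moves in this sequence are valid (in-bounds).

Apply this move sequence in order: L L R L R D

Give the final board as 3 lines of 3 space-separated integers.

After move 1 (L):
8 0 3
6 4 5
2 7 1

After move 2 (L):
0 8 3
6 4 5
2 7 1

After move 3 (R):
8 0 3
6 4 5
2 7 1

After move 4 (L):
0 8 3
6 4 5
2 7 1

After move 5 (R):
8 0 3
6 4 5
2 7 1

After move 6 (D):
8 4 3
6 0 5
2 7 1

Answer: 8 4 3
6 0 5
2 7 1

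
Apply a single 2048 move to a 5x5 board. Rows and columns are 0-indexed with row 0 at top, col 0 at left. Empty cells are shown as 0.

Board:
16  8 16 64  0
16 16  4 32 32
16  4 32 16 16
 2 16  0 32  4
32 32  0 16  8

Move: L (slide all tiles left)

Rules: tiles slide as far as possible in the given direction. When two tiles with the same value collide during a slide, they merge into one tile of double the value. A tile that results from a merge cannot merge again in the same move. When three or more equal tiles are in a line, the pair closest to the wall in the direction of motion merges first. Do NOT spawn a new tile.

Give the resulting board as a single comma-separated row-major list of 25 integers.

Slide left:
row 0: [16, 8, 16, 64, 0] -> [16, 8, 16, 64, 0]
row 1: [16, 16, 4, 32, 32] -> [32, 4, 64, 0, 0]
row 2: [16, 4, 32, 16, 16] -> [16, 4, 32, 32, 0]
row 3: [2, 16, 0, 32, 4] -> [2, 16, 32, 4, 0]
row 4: [32, 32, 0, 16, 8] -> [64, 16, 8, 0, 0]

Answer: 16, 8, 16, 64, 0, 32, 4, 64, 0, 0, 16, 4, 32, 32, 0, 2, 16, 32, 4, 0, 64, 16, 8, 0, 0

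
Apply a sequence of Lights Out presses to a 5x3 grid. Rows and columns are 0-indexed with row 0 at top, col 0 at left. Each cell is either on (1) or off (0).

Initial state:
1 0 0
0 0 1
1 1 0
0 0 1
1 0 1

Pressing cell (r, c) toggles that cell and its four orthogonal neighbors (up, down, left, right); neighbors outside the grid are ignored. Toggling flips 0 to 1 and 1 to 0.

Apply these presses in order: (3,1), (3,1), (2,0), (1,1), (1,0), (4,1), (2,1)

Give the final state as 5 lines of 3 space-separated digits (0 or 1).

After press 1 at (3,1):
1 0 0
0 0 1
1 0 0
1 1 0
1 1 1

After press 2 at (3,1):
1 0 0
0 0 1
1 1 0
0 0 1
1 0 1

After press 3 at (2,0):
1 0 0
1 0 1
0 0 0
1 0 1
1 0 1

After press 4 at (1,1):
1 1 0
0 1 0
0 1 0
1 0 1
1 0 1

After press 5 at (1,0):
0 1 0
1 0 0
1 1 0
1 0 1
1 0 1

After press 6 at (4,1):
0 1 0
1 0 0
1 1 0
1 1 1
0 1 0

After press 7 at (2,1):
0 1 0
1 1 0
0 0 1
1 0 1
0 1 0

Answer: 0 1 0
1 1 0
0 0 1
1 0 1
0 1 0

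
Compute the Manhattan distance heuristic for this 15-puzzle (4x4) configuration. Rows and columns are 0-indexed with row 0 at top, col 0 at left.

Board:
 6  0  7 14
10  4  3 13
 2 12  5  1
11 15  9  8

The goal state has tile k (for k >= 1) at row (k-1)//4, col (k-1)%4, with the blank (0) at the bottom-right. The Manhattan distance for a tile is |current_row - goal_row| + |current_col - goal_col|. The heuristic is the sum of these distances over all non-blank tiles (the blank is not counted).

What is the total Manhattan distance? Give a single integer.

Tile 6: (0,0)->(1,1) = 2
Tile 7: (0,2)->(1,2) = 1
Tile 14: (0,3)->(3,1) = 5
Tile 10: (1,0)->(2,1) = 2
Tile 4: (1,1)->(0,3) = 3
Tile 3: (1,2)->(0,2) = 1
Tile 13: (1,3)->(3,0) = 5
Tile 2: (2,0)->(0,1) = 3
Tile 12: (2,1)->(2,3) = 2
Tile 5: (2,2)->(1,0) = 3
Tile 1: (2,3)->(0,0) = 5
Tile 11: (3,0)->(2,2) = 3
Tile 15: (3,1)->(3,2) = 1
Tile 9: (3,2)->(2,0) = 3
Tile 8: (3,3)->(1,3) = 2
Sum: 2 + 1 + 5 + 2 + 3 + 1 + 5 + 3 + 2 + 3 + 5 + 3 + 1 + 3 + 2 = 41

Answer: 41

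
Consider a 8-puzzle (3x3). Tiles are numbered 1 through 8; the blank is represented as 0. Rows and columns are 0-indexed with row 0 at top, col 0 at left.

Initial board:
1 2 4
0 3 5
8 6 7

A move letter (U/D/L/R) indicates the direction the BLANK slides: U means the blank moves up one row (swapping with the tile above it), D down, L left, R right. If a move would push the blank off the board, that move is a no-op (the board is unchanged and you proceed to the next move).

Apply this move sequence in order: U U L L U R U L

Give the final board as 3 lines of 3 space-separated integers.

After move 1 (U):
0 2 4
1 3 5
8 6 7

After move 2 (U):
0 2 4
1 3 5
8 6 7

After move 3 (L):
0 2 4
1 3 5
8 6 7

After move 4 (L):
0 2 4
1 3 5
8 6 7

After move 5 (U):
0 2 4
1 3 5
8 6 7

After move 6 (R):
2 0 4
1 3 5
8 6 7

After move 7 (U):
2 0 4
1 3 5
8 6 7

After move 8 (L):
0 2 4
1 3 5
8 6 7

Answer: 0 2 4
1 3 5
8 6 7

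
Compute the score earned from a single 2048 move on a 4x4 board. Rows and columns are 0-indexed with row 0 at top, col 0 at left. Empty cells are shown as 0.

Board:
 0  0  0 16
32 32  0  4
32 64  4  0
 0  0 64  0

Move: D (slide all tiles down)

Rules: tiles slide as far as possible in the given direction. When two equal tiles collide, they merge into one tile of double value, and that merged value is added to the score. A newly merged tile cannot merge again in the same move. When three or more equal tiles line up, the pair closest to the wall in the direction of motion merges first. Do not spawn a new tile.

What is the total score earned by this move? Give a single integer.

Answer: 64

Derivation:
Slide down:
col 0: [0, 32, 32, 0] -> [0, 0, 0, 64]  score +64 (running 64)
col 1: [0, 32, 64, 0] -> [0, 0, 32, 64]  score +0 (running 64)
col 2: [0, 0, 4, 64] -> [0, 0, 4, 64]  score +0 (running 64)
col 3: [16, 4, 0, 0] -> [0, 0, 16, 4]  score +0 (running 64)
Board after move:
 0  0  0  0
 0  0  0  0
 0 32  4 16
64 64 64  4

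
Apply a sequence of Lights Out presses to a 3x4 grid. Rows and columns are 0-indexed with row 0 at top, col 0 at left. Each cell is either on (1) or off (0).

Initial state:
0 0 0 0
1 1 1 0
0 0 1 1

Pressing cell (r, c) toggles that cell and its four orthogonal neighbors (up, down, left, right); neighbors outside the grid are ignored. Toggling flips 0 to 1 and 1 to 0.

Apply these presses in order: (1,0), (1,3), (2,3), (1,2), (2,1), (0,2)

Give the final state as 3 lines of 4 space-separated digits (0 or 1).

Answer: 1 1 0 0
0 0 0 1
0 1 0 1

Derivation:
After press 1 at (1,0):
1 0 0 0
0 0 1 0
1 0 1 1

After press 2 at (1,3):
1 0 0 1
0 0 0 1
1 0 1 0

After press 3 at (2,3):
1 0 0 1
0 0 0 0
1 0 0 1

After press 4 at (1,2):
1 0 1 1
0 1 1 1
1 0 1 1

After press 5 at (2,1):
1 0 1 1
0 0 1 1
0 1 0 1

After press 6 at (0,2):
1 1 0 0
0 0 0 1
0 1 0 1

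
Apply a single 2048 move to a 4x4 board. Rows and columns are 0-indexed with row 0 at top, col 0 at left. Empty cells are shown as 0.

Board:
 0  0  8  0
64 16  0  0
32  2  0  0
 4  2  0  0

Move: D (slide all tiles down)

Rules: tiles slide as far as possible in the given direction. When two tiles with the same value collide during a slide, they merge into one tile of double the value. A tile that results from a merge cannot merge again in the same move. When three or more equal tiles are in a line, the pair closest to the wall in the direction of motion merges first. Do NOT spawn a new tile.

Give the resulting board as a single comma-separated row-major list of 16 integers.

Answer: 0, 0, 0, 0, 64, 0, 0, 0, 32, 16, 0, 0, 4, 4, 8, 0

Derivation:
Slide down:
col 0: [0, 64, 32, 4] -> [0, 64, 32, 4]
col 1: [0, 16, 2, 2] -> [0, 0, 16, 4]
col 2: [8, 0, 0, 0] -> [0, 0, 0, 8]
col 3: [0, 0, 0, 0] -> [0, 0, 0, 0]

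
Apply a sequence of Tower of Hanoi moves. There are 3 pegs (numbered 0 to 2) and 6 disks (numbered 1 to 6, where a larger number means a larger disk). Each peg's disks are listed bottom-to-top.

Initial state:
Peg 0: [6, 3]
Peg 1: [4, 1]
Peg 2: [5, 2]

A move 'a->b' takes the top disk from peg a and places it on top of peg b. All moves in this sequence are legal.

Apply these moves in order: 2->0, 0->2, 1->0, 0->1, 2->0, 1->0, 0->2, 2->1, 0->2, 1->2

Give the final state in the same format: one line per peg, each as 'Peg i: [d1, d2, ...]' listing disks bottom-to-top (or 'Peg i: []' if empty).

Answer: Peg 0: [6, 3]
Peg 1: [4]
Peg 2: [5, 2, 1]

Derivation:
After move 1 (2->0):
Peg 0: [6, 3, 2]
Peg 1: [4, 1]
Peg 2: [5]

After move 2 (0->2):
Peg 0: [6, 3]
Peg 1: [4, 1]
Peg 2: [5, 2]

After move 3 (1->0):
Peg 0: [6, 3, 1]
Peg 1: [4]
Peg 2: [5, 2]

After move 4 (0->1):
Peg 0: [6, 3]
Peg 1: [4, 1]
Peg 2: [5, 2]

After move 5 (2->0):
Peg 0: [6, 3, 2]
Peg 1: [4, 1]
Peg 2: [5]

After move 6 (1->0):
Peg 0: [6, 3, 2, 1]
Peg 1: [4]
Peg 2: [5]

After move 7 (0->2):
Peg 0: [6, 3, 2]
Peg 1: [4]
Peg 2: [5, 1]

After move 8 (2->1):
Peg 0: [6, 3, 2]
Peg 1: [4, 1]
Peg 2: [5]

After move 9 (0->2):
Peg 0: [6, 3]
Peg 1: [4, 1]
Peg 2: [5, 2]

After move 10 (1->2):
Peg 0: [6, 3]
Peg 1: [4]
Peg 2: [5, 2, 1]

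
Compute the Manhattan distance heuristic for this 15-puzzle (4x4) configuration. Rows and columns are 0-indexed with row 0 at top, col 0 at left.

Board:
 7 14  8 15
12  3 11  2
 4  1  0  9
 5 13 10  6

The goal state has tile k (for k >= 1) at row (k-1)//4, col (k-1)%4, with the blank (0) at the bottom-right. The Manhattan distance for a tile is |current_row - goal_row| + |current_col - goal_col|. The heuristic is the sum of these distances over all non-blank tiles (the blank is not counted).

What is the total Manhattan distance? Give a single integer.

Answer: 42

Derivation:
Tile 7: at (0,0), goal (1,2), distance |0-1|+|0-2| = 3
Tile 14: at (0,1), goal (3,1), distance |0-3|+|1-1| = 3
Tile 8: at (0,2), goal (1,3), distance |0-1|+|2-3| = 2
Tile 15: at (0,3), goal (3,2), distance |0-3|+|3-2| = 4
Tile 12: at (1,0), goal (2,3), distance |1-2|+|0-3| = 4
Tile 3: at (1,1), goal (0,2), distance |1-0|+|1-2| = 2
Tile 11: at (1,2), goal (2,2), distance |1-2|+|2-2| = 1
Tile 2: at (1,3), goal (0,1), distance |1-0|+|3-1| = 3
Tile 4: at (2,0), goal (0,3), distance |2-0|+|0-3| = 5
Tile 1: at (2,1), goal (0,0), distance |2-0|+|1-0| = 3
Tile 9: at (2,3), goal (2,0), distance |2-2|+|3-0| = 3
Tile 5: at (3,0), goal (1,0), distance |3-1|+|0-0| = 2
Tile 13: at (3,1), goal (3,0), distance |3-3|+|1-0| = 1
Tile 10: at (3,2), goal (2,1), distance |3-2|+|2-1| = 2
Tile 6: at (3,3), goal (1,1), distance |3-1|+|3-1| = 4
Sum: 3 + 3 + 2 + 4 + 4 + 2 + 1 + 3 + 5 + 3 + 3 + 2 + 1 + 2 + 4 = 42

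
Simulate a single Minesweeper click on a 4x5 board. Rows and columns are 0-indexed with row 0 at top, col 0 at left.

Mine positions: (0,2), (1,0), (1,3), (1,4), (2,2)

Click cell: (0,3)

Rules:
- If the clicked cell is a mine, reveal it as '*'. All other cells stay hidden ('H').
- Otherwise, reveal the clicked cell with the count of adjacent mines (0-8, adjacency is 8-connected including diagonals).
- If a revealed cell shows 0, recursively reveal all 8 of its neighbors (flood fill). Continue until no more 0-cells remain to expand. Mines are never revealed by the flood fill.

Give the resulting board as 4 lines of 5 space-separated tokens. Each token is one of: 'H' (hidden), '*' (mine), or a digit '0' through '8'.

H H H 3 H
H H H H H
H H H H H
H H H H H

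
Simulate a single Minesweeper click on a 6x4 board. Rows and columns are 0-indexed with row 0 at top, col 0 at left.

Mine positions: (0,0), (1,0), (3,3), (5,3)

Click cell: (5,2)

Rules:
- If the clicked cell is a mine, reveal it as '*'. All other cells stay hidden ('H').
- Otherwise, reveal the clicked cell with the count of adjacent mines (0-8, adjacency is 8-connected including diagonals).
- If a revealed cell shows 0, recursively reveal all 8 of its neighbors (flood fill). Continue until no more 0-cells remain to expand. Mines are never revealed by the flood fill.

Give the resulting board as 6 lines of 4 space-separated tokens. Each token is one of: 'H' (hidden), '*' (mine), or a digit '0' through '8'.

H H H H
H H H H
H H H H
H H H H
H H H H
H H 1 H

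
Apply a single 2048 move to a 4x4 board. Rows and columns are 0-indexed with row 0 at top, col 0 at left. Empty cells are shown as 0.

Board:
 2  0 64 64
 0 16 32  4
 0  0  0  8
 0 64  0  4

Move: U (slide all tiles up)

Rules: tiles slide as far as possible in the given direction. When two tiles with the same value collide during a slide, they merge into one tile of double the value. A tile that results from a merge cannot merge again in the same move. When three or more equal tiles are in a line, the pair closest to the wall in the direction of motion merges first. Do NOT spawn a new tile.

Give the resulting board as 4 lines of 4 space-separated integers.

Answer:  2 16 64 64
 0 64 32  4
 0  0  0  8
 0  0  0  4

Derivation:
Slide up:
col 0: [2, 0, 0, 0] -> [2, 0, 0, 0]
col 1: [0, 16, 0, 64] -> [16, 64, 0, 0]
col 2: [64, 32, 0, 0] -> [64, 32, 0, 0]
col 3: [64, 4, 8, 4] -> [64, 4, 8, 4]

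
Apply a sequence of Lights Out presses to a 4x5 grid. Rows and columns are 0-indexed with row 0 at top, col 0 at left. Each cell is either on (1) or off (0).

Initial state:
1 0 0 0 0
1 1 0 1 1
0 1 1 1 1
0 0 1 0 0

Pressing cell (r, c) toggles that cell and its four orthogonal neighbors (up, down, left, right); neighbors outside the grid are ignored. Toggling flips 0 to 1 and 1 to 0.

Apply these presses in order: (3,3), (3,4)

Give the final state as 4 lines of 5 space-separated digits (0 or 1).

Answer: 1 0 0 0 0
1 1 0 1 1
0 1 1 0 0
0 0 0 0 0

Derivation:
After press 1 at (3,3):
1 0 0 0 0
1 1 0 1 1
0 1 1 0 1
0 0 0 1 1

After press 2 at (3,4):
1 0 0 0 0
1 1 0 1 1
0 1 1 0 0
0 0 0 0 0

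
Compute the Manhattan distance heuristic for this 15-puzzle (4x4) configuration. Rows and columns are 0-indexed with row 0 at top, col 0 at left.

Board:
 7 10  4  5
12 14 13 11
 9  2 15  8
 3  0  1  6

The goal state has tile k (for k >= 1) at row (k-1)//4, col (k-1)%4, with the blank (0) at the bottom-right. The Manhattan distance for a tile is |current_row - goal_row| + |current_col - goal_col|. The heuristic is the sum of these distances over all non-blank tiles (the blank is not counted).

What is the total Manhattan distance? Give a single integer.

Answer: 40

Derivation:
Tile 7: (0,0)->(1,2) = 3
Tile 10: (0,1)->(2,1) = 2
Tile 4: (0,2)->(0,3) = 1
Tile 5: (0,3)->(1,0) = 4
Tile 12: (1,0)->(2,3) = 4
Tile 14: (1,1)->(3,1) = 2
Tile 13: (1,2)->(3,0) = 4
Tile 11: (1,3)->(2,2) = 2
Tile 9: (2,0)->(2,0) = 0
Tile 2: (2,1)->(0,1) = 2
Tile 15: (2,2)->(3,2) = 1
Tile 8: (2,3)->(1,3) = 1
Tile 3: (3,0)->(0,2) = 5
Tile 1: (3,2)->(0,0) = 5
Tile 6: (3,3)->(1,1) = 4
Sum: 3 + 2 + 1 + 4 + 4 + 2 + 4 + 2 + 0 + 2 + 1 + 1 + 5 + 5 + 4 = 40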